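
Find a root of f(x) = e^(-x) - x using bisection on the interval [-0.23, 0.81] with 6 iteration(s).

f(x) = e^(-x) - x
Initial interval: [-0.23, 0.81]

Iteration 1:
  c_1 = (-0.230000 + 0.810000)/2 = 0.290000
  f(c_1) = f(0.290000) = 0.458264
  f(a) × f(c) ≥ 0, new interval: [0.290000, 0.810000]
Iteration 2:
  c_2 = (0.290000 + 0.810000)/2 = 0.550000
  f(c_2) = f(0.550000) = 0.026950
  f(a) × f(c) ≥ 0, new interval: [0.550000, 0.810000]
Iteration 3:
  c_3 = (0.550000 + 0.810000)/2 = 0.680000
  f(c_3) = f(0.680000) = -0.173383
  f(a) × f(c) < 0, new interval: [0.550000, 0.680000]
Iteration 4:
  c_4 = (0.550000 + 0.680000)/2 = 0.615000
  f(c_4) = f(0.615000) = -0.074359
  f(a) × f(c) < 0, new interval: [0.550000, 0.615000]
Iteration 5:
  c_5 = (0.550000 + 0.615000)/2 = 0.582500
  f(c_5) = f(0.582500) = -0.024000
  f(a) × f(c) < 0, new interval: [0.550000, 0.582500]
Iteration 6:
  c_6 = (0.550000 + 0.582500)/2 = 0.566250
  f(c_6) = f(0.566250) = 0.001400
  f(a) × f(c) ≥ 0, new interval: [0.566250, 0.582500]

After 6 iteration(s), the approximation is c_6 = 0.566250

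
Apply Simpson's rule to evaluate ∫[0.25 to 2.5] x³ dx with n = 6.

f(x) = x³
a = 0.25, b = 2.5, n = 6
h = (b - a)/n = 0.375000

Simpson's rule: (h/3)[f(x₀) + 4f(x₁) + 2f(x₂) + ... + f(xₙ)]

x_0 = 0.2500, f(x_0) = 0.015625, coefficient = 1
x_1 = 0.6250, f(x_1) = 0.244141, coefficient = 4
x_2 = 1.0000, f(x_2) = 1.000000, coefficient = 2
x_3 = 1.3750, f(x_3) = 2.599609, coefficient = 4
x_4 = 1.7500, f(x_4) = 5.359375, coefficient = 2
x_5 = 2.1250, f(x_5) = 9.595703, coefficient = 4
x_6 = 2.5000, f(x_6) = 15.625000, coefficient = 1

I ≈ (0.375000/3) × 78.117188 = 9.764648
Exact value: 9.764648
Error: 0.000000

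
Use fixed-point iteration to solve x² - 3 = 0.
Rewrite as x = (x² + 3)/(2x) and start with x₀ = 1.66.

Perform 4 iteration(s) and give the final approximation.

Equation: x² - 3 = 0
Fixed-point form: x = (x² + 3)/(2x)
x₀ = 1.66

x_1 = g(1.660000) = 1.733614
x_2 = g(1.733614) = 1.732052
x_3 = g(1.732052) = 1.732051
x_4 = g(1.732051) = 1.732051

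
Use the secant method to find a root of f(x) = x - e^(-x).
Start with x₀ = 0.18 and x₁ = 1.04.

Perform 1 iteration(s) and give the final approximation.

f(x) = x - e^(-x)
x₀ = 0.18, x₁ = 1.04

Secant formula: x_{n+1} = x_n - f(x_n)(x_n - x_{n-1})/(f(x_n) - f(x_{n-1}))

Iteration 1:
  f(0.180000) = -0.655270
  f(1.040000) = 0.686545
  x_2 = 1.040000 - 0.686545×(1.040000 - 0.180000)/(0.686545 - (-0.655270))
       = 0.599978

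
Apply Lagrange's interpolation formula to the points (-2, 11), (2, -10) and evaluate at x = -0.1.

Lagrange interpolation formula:
P(x) = Σ yᵢ × Lᵢ(x)
where Lᵢ(x) = Π_{j≠i} (x - xⱼ)/(xᵢ - xⱼ)

L_0(-0.1) = (-0.1 - 2)/(-2 - 2) = 0.525000
L_1(-0.1) = (-0.1 - (-2))/(2 - (-2)) = 0.475000

P(-0.1) = 11×L_0(-0.1) + (-10)×L_1(-0.1)
P(-0.1) = 1.025000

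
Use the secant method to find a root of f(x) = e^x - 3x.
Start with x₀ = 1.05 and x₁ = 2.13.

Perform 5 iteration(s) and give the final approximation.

f(x) = e^x - 3x
x₀ = 1.05, x₁ = 2.13

Secant formula: x_{n+1} = x_n - f(x_n)(x_n - x_{n-1})/(f(x_n) - f(x_{n-1}))

Iteration 1:
  f(1.050000) = -0.292349
  f(2.130000) = 2.024867
  x_2 = 2.130000 - 2.024867×(2.130000 - 1.050000)/(2.024867 - (-0.292349))
       = 1.186257
Iteration 2:
  f(2.130000) = 2.024867
  f(1.186257) = -0.283970
  x_3 = 1.186257 - (-0.283970)×(1.186257 - 2.130000)/(-0.283970 - 2.024867)
       = 1.302331
Iteration 3:
  f(1.186257) = -0.283970
  f(1.302331) = -0.229134
  x_4 = 1.302331 - (-0.229134)×(1.302331 - 1.186257)/(-0.229134 - (-0.283970))
       = 1.787339
Iteration 4:
  f(1.302331) = -0.229134
  f(1.787339) = 0.611520
  x_5 = 1.787339 - 0.611520×(1.787339 - 1.302331)/(0.611520 - (-0.229134))
       = 1.434527
Iteration 5:
  f(1.787339) = 0.611520
  f(1.434527) = -0.105921
  x_6 = 1.434527 - (-0.105921)×(1.434527 - 1.787339)/(-0.105921 - 0.611520)
       = 1.486616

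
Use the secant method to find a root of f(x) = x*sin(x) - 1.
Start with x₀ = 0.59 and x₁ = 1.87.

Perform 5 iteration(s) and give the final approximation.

f(x) = x*sin(x) - 1
x₀ = 0.59, x₁ = 1.87

Secant formula: x_{n+1} = x_n - f(x_n)(x_n - x_{n-1})/(f(x_n) - f(x_{n-1}))

Iteration 1:
  f(0.590000) = -0.671747
  f(1.870000) = 0.786919
  x_2 = 1.870000 - 0.786919×(1.870000 - 0.590000)/(0.786919 - (-0.671747))
       = 1.179468
Iteration 2:
  f(1.870000) = 0.786919
  f(1.179468) = 0.090303
  x_3 = 1.179468 - 0.090303×(1.179468 - 1.870000)/(0.090303 - 0.786919)
       = 1.089953
Iteration 3:
  f(1.179468) = 0.090303
  f(1.089953) = -0.033642
  x_4 = 1.089953 - (-0.033642)×(1.089953 - 1.179468)/(-0.033642 - 0.090303)
       = 1.114250
Iteration 4:
  f(1.089953) = -0.033642
  f(1.114250) = 0.000128
  x_5 = 1.114250 - 0.000128×(1.114250 - 1.089953)/(0.000128 - (-0.033642))
       = 1.114157
Iteration 5:
  f(1.114250) = 0.000128
  f(1.114157) = 0.000000
  x_6 = 1.114157 - 0.000000×(1.114157 - 1.114250)/(0.000000 - 0.000128)
       = 1.114157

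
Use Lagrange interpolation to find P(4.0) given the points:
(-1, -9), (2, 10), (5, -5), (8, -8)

Lagrange interpolation formula:
P(x) = Σ yᵢ × Lᵢ(x)
where Lᵢ(x) = Π_{j≠i} (x - xⱼ)/(xᵢ - xⱼ)

L_0(4.0) = (4.0 - 2)/(-1 - 2) × (4.0 - 5)/(-1 - 5) × (4.0 - 8)/(-1 - 8) = -0.049383
L_1(4.0) = (4.0 - (-1))/(2 - (-1)) × (4.0 - 5)/(2 - 5) × (4.0 - 8)/(2 - 8) = 0.370370
L_2(4.0) = (4.0 - (-1))/(5 - (-1)) × (4.0 - 2)/(5 - 2) × (4.0 - 8)/(5 - 8) = 0.740741
L_3(4.0) = (4.0 - (-1))/(8 - (-1)) × (4.0 - 2)/(8 - 2) × (4.0 - 5)/(8 - 5) = -0.061728

P(4.0) = (-9)×L_0(4.0) + 10×L_1(4.0) + (-5)×L_2(4.0) + (-8)×L_3(4.0)
P(4.0) = 0.938272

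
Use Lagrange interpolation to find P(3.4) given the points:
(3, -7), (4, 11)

Lagrange interpolation formula:
P(x) = Σ yᵢ × Lᵢ(x)
where Lᵢ(x) = Π_{j≠i} (x - xⱼ)/(xᵢ - xⱼ)

L_0(3.4) = (3.4 - 4)/(3 - 4) = 0.600000
L_1(3.4) = (3.4 - 3)/(4 - 3) = 0.400000

P(3.4) = (-7)×L_0(3.4) + 11×L_1(3.4)
P(3.4) = 0.200000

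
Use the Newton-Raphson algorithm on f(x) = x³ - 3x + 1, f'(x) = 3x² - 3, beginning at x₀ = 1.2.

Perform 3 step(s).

f(x) = x³ - 3x + 1
f'(x) = 3x² - 3
x₀ = 1.2

Newton-Raphson formula: x_{n+1} = x_n - f(x_n)/f'(x_n)

Iteration 1:
  f(1.200000) = -0.872000
  f'(1.200000) = 1.320000
  x_1 = 1.200000 - (-0.872000)/1.320000 = 1.860606
Iteration 2:
  f(1.860606) = 1.859330
  f'(1.860606) = 7.385565
  x_2 = 1.860606 - 1.859330/7.385565 = 1.608854
Iteration 3:
  f(1.608854) = 0.337814
  f'(1.608854) = 4.765235
  x_3 = 1.608854 - 0.337814/4.765235 = 1.537963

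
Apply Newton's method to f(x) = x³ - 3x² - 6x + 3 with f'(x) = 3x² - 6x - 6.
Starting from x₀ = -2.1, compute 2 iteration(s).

f(x) = x³ - 3x² - 6x + 3
f'(x) = 3x² - 6x - 6
x₀ = -2.1

Newton-Raphson formula: x_{n+1} = x_n - f(x_n)/f'(x_n)

Iteration 1:
  f(-2.100000) = -6.891000
  f'(-2.100000) = 19.830000
  x_1 = -2.100000 - (-6.891000)/19.830000 = -1.752496
Iteration 2:
  f(-1.752496) = -1.081093
  f'(-1.752496) = 13.728706
  x_2 = -1.752496 - (-1.081093)/13.728706 = -1.673749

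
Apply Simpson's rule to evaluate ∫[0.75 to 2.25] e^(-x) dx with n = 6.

f(x) = e^(-x)
a = 0.75, b = 2.25, n = 6
h = (b - a)/n = 0.250000

Simpson's rule: (h/3)[f(x₀) + 4f(x₁) + 2f(x₂) + ... + f(xₙ)]

x_0 = 0.7500, f(x_0) = 0.472367, coefficient = 1
x_1 = 1.0000, f(x_1) = 0.367879, coefficient = 4
x_2 = 1.2500, f(x_2) = 0.286505, coefficient = 2
x_3 = 1.5000, f(x_3) = 0.223130, coefficient = 4
x_4 = 1.7500, f(x_4) = 0.173774, coefficient = 2
x_5 = 2.0000, f(x_5) = 0.135335, coefficient = 4
x_6 = 2.2500, f(x_6) = 0.105399, coefficient = 1

I ≈ (0.250000/3) × 4.403703 = 0.366975
Exact value: 0.366967
Error: 0.000008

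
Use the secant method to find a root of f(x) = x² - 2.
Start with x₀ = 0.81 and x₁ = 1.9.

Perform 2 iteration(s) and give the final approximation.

f(x) = x² - 2
x₀ = 0.81, x₁ = 1.9

Secant formula: x_{n+1} = x_n - f(x_n)(x_n - x_{n-1})/(f(x_n) - f(x_{n-1}))

Iteration 1:
  f(0.810000) = -1.343900
  f(1.900000) = 1.610000
  x_2 = 1.900000 - 1.610000×(1.900000 - 0.810000)/(1.610000 - (-1.343900))
       = 1.305904
Iteration 2:
  f(1.900000) = 1.610000
  f(1.305904) = -0.294615
  x_3 = 1.305904 - (-0.294615)×(1.305904 - 1.900000)/(-0.294615 - 1.610000)
       = 1.397802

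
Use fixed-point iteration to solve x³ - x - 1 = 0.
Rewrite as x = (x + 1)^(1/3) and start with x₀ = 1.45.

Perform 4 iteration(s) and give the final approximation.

Equation: x³ - x - 1 = 0
Fixed-point form: x = (x + 1)^(1/3)
x₀ = 1.45

x_1 = g(1.450000) = 1.348100
x_2 = g(1.348100) = 1.329144
x_3 = g(1.329144) = 1.325558
x_4 = g(1.325558) = 1.324878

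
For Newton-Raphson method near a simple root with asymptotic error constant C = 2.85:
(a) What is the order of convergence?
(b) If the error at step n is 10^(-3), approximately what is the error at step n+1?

(a) Newton-Raphson has quadratic (order 2) convergence near simple roots.
    This means |e_{n+1}| ≈ C|e_n|².

(b) With |e_n| = 10^(-3) and C = 2.85:
    |e_{n+1}| ≈ 2.85 × (10^(-3))² = 2.85 × 10^(-6)

(a) 2 (quadratic); (b) |e_{n+1}| ≈ 2.850e-06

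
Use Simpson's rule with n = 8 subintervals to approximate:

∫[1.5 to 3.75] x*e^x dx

f(x) = x*e^x
a = 1.5, b = 3.75, n = 8
h = (b - a)/n = 0.281250

Simpson's rule: (h/3)[f(x₀) + 4f(x₁) + 2f(x₂) + ... + f(xₙ)]

x_0 = 1.5000, f(x_0) = 6.722534, coefficient = 1
x_1 = 1.7812, f(x_1) = 10.575768, coefficient = 4
x_2 = 2.0625, f(x_2) = 16.222819, coefficient = 2
x_3 = 2.3438, f(x_3) = 24.422436, coefficient = 4
x_4 = 2.6250, f(x_4) = 36.237007, coefficient = 2
x_5 = 2.9062, f(x_5) = 53.149760, coefficient = 4
x_6 = 3.1875, f(x_6) = 77.226056, coefficient = 2
x_7 = 3.4688, f(x_7) = 111.335070, coefficient = 4
x_8 = 3.7500, f(x_8) = 159.454058, coefficient = 1

I ≈ (0.281250/3) × 1223.480490 = 114.701296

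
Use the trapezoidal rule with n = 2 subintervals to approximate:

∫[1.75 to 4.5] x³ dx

f(x) = x³
a = 1.75, b = 4.5, n = 2
h = (b - a)/n = 1.375000

Trapezoidal rule: (h/2)[f(x₀) + 2f(x₁) + 2f(x₂) + ... + f(xₙ)]

x_0 = 1.7500, f(x_0) = 5.359375, coefficient = 1
x_1 = 3.1250, f(x_1) = 30.517578, coefficient = 2
x_2 = 4.5000, f(x_2) = 91.125000, coefficient = 1

I ≈ (1.375000/2) × 157.519531 = 108.294678
Exact value: 100.170898
Error: 8.123779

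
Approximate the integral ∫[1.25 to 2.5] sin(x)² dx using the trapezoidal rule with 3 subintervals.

f(x) = sin(x)²
a = 1.25, b = 2.5, n = 3
h = (b - a)/n = 0.416667

Trapezoidal rule: (h/2)[f(x₀) + 2f(x₁) + 2f(x₂) + ... + f(xₙ)]

x_0 = 1.2500, f(x_0) = 0.900572, coefficient = 1
x_1 = 1.6667, f(x_1) = 0.990837, coefficient = 2
x_2 = 2.0833, f(x_2) = 0.759518, coefficient = 2
x_3 = 2.5000, f(x_3) = 0.358169, coefficient = 1

I ≈ (0.416667/2) × 4.759450 = 0.991552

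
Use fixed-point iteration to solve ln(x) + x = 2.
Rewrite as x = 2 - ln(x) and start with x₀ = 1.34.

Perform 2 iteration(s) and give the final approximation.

Equation: ln(x) + x = 2
Fixed-point form: x = 2 - ln(x)
x₀ = 1.34

x_1 = g(1.340000) = 1.707330
x_2 = g(1.707330) = 1.465069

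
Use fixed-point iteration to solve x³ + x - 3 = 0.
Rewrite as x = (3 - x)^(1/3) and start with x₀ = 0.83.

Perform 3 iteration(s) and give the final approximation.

Equation: x³ + x - 3 = 0
Fixed-point form: x = (3 - x)^(1/3)
x₀ = 0.83

x_1 = g(0.830000) = 1.294653
x_2 = g(1.294653) = 1.194733
x_3 = g(1.194733) = 1.217626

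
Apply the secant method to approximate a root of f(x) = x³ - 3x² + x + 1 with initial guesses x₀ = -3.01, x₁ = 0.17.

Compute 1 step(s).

f(x) = x³ - 3x² + x + 1
x₀ = -3.01, x₁ = 0.17

Secant formula: x_{n+1} = x_n - f(x_n)(x_n - x_{n-1})/(f(x_n) - f(x_{n-1}))

Iteration 1:
  f(-3.010000) = -56.461201
  f(0.170000) = 1.088213
  x_2 = 0.170000 - 1.088213×(0.170000 - (-3.010000))/(1.088213 - (-56.461201))
       = 0.109869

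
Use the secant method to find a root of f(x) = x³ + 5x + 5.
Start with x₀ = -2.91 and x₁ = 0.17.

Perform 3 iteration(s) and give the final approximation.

f(x) = x³ + 5x + 5
x₀ = -2.91, x₁ = 0.17

Secant formula: x_{n+1} = x_n - f(x_n)(x_n - x_{n-1})/(f(x_n) - f(x_{n-1}))

Iteration 1:
  f(-2.910000) = -34.192171
  f(0.170000) = 5.854913
  x_2 = 0.170000 - 5.854913×(0.170000 - (-2.910000))/(5.854913 - (-34.192171))
       = -0.280298
Iteration 2:
  f(0.170000) = 5.854913
  f(-0.280298) = 3.576487
  x_3 = -0.280298 - 3.576487×(-0.280298 - 0.170000)/(3.576487 - 5.854913)
       = -0.987139
Iteration 3:
  f(-0.280298) = 3.576487
  f(-0.987139) = -0.897609
  x_4 = -0.987139 - (-0.897609)×(-0.987139 - (-0.280298))/(-0.897609 - 3.576487)
       = -0.845330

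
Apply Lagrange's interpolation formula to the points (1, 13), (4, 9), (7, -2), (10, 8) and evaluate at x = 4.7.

Lagrange interpolation formula:
P(x) = Σ yᵢ × Lᵢ(x)
where Lᵢ(x) = Π_{j≠i} (x - xⱼ)/(xᵢ - xⱼ)

L_0(4.7) = (4.7 - 4)/(1 - 4) × (4.7 - 7)/(1 - 7) × (4.7 - 10)/(1 - 10) = -0.052673
L_1(4.7) = (4.7 - 1)/(4 - 1) × (4.7 - 7)/(4 - 7) × (4.7 - 10)/(4 - 10) = 0.835241
L_2(4.7) = (4.7 - 1)/(7 - 1) × (4.7 - 4)/(7 - 4) × (4.7 - 10)/(7 - 10) = 0.254204
L_3(4.7) = (4.7 - 1)/(10 - 1) × (4.7 - 4)/(10 - 4) × (4.7 - 7)/(10 - 7) = -0.036772

P(4.7) = 13×L_0(4.7) + 9×L_1(4.7) + (-2)×L_2(4.7) + 8×L_3(4.7)
P(4.7) = 6.029840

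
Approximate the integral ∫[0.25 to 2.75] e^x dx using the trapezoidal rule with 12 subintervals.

f(x) = e^x
a = 0.25, b = 2.75, n = 12
h = (b - a)/n = 0.208333

Trapezoidal rule: (h/2)[f(x₀) + 2f(x₁) + 2f(x₂) + ... + f(xₙ)]

x_0 = 0.2500, f(x_0) = 1.284025, coefficient = 1
x_1 = 0.4583, f(x_1) = 1.581436, coefficient = 2
x_2 = 0.6667, f(x_2) = 1.947734, coefficient = 2
x_3 = 0.8750, f(x_3) = 2.398875, coefficient = 2
x_4 = 1.0833, f(x_4) = 2.954512, coefficient = 2
x_5 = 1.2917, f(x_5) = 3.638846, coefficient = 2
x_6 = 1.5000, f(x_6) = 4.481689, coefficient = 2
x_7 = 1.7083, f(x_7) = 5.519754, coefficient = 2
x_8 = 1.9167, f(x_8) = 6.798260, coefficient = 2
x_9 = 2.1250, f(x_9) = 8.372897, coefficient = 2
x_10 = 2.3333, f(x_10) = 10.312259, coefficient = 2
x_11 = 2.5417, f(x_11) = 12.700821, coefficient = 2
x_12 = 2.7500, f(x_12) = 15.642632, coefficient = 1

I ≈ (0.208333/2) × 138.340825 = 14.410503
Exact value: 14.358606
Error: 0.051896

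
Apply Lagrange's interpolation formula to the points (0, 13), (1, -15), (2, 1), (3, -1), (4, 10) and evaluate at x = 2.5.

Lagrange interpolation formula:
P(x) = Σ yᵢ × Lᵢ(x)
where Lᵢ(x) = Π_{j≠i} (x - xⱼ)/(xᵢ - xⱼ)

L_0(2.5) = (2.5 - 1)/(0 - 1) × (2.5 - 2)/(0 - 2) × (2.5 - 3)/(0 - 3) × (2.5 - 4)/(0 - 4) = 0.023438
L_1(2.5) = (2.5 - 0)/(1 - 0) × (2.5 - 2)/(1 - 2) × (2.5 - 3)/(1 - 3) × (2.5 - 4)/(1 - 4) = -0.156250
L_2(2.5) = (2.5 - 0)/(2 - 0) × (2.5 - 1)/(2 - 1) × (2.5 - 3)/(2 - 3) × (2.5 - 4)/(2 - 4) = 0.703125
L_3(2.5) = (2.5 - 0)/(3 - 0) × (2.5 - 1)/(3 - 1) × (2.5 - 2)/(3 - 2) × (2.5 - 4)/(3 - 4) = 0.468750
L_4(2.5) = (2.5 - 0)/(4 - 0) × (2.5 - 1)/(4 - 1) × (2.5 - 2)/(4 - 2) × (2.5 - 3)/(4 - 3) = -0.039062

P(2.5) = 13×L_0(2.5) + (-15)×L_1(2.5) + 1×L_2(2.5) + (-1)×L_3(2.5) + 10×L_4(2.5)
P(2.5) = 2.492188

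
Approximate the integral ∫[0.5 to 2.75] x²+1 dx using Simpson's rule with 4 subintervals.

f(x) = x²+1
a = 0.5, b = 2.75, n = 4
h = (b - a)/n = 0.562500

Simpson's rule: (h/3)[f(x₀) + 4f(x₁) + 2f(x₂) + ... + f(xₙ)]

x_0 = 0.5000, f(x_0) = 1.250000, coefficient = 1
x_1 = 1.0625, f(x_1) = 2.128906, coefficient = 4
x_2 = 1.6250, f(x_2) = 3.640625, coefficient = 2
x_3 = 2.1875, f(x_3) = 5.785156, coefficient = 4
x_4 = 2.7500, f(x_4) = 8.562500, coefficient = 1

I ≈ (0.562500/3) × 48.750000 = 9.140625
Exact value: 9.140625
Error: 0.000000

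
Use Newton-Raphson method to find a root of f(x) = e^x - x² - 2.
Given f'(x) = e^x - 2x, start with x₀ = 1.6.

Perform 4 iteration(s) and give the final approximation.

f(x) = e^x - x² - 2
f'(x) = e^x - 2x
x₀ = 1.6

Newton-Raphson formula: x_{n+1} = x_n - f(x_n)/f'(x_n)

Iteration 1:
  f(1.600000) = 0.393032
  f'(1.600000) = 1.753032
  x_1 = 1.600000 - 0.393032/1.753032 = 1.375799
Iteration 2:
  f(1.375799) = 0.065415
  f'(1.375799) = 1.206639
  x_2 = 1.375799 - 0.065415/1.206639 = 1.321586
Iteration 3:
  f(1.321586) = 0.002774
  f'(1.321586) = 1.106192
  x_3 = 1.321586 - 0.002774/1.106192 = 1.319079
Iteration 4:
  f(1.319079) = 0.000005
  f'(1.319079) = 1.101817
  x_4 = 1.319079 - 0.000005/1.101817 = 1.319074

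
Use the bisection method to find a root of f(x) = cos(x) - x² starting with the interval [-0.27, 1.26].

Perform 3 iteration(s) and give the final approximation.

f(x) = cos(x) - x²
Initial interval: [-0.27, 1.26]

Iteration 1:
  c_1 = (-0.270000 + 1.260000)/2 = 0.495000
  f(c_1) = f(0.495000) = 0.634944
  f(a) × f(c) ≥ 0, new interval: [0.495000, 1.260000]
Iteration 2:
  c_2 = (0.495000 + 1.260000)/2 = 0.877500
  f(c_2) = f(0.877500) = -0.130930
  f(a) × f(c) < 0, new interval: [0.495000, 0.877500]
Iteration 3:
  c_3 = (0.495000 + 0.877500)/2 = 0.686250
  f(c_3) = f(0.686250) = 0.302689
  f(a) × f(c) ≥ 0, new interval: [0.686250, 0.877500]

After 3 iteration(s), the approximation is c_3 = 0.686250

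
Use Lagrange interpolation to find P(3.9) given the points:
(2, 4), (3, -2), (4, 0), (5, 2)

Lagrange interpolation formula:
P(x) = Σ yᵢ × Lᵢ(x)
where Lᵢ(x) = Π_{j≠i} (x - xⱼ)/(xᵢ - xⱼ)

L_0(3.9) = (3.9 - 3)/(2 - 3) × (3.9 - 4)/(2 - 4) × (3.9 - 5)/(2 - 5) = -0.016500
L_1(3.9) = (3.9 - 2)/(3 - 2) × (3.9 - 4)/(3 - 4) × (3.9 - 5)/(3 - 5) = 0.104500
L_2(3.9) = (3.9 - 2)/(4 - 2) × (3.9 - 3)/(4 - 3) × (3.9 - 5)/(4 - 5) = 0.940500
L_3(3.9) = (3.9 - 2)/(5 - 2) × (3.9 - 3)/(5 - 3) × (3.9 - 4)/(5 - 4) = -0.028500

P(3.9) = 4×L_0(3.9) + (-2)×L_1(3.9) + 0×L_2(3.9) + 2×L_3(3.9)
P(3.9) = -0.332000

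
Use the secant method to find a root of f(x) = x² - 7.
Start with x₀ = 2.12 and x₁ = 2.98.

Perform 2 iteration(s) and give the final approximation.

f(x) = x² - 7
x₀ = 2.12, x₁ = 2.98

Secant formula: x_{n+1} = x_n - f(x_n)(x_n - x_{n-1})/(f(x_n) - f(x_{n-1}))

Iteration 1:
  f(2.120000) = -2.505600
  f(2.980000) = 1.880400
  x_2 = 2.980000 - 1.880400×(2.980000 - 2.120000)/(1.880400 - (-2.505600))
       = 2.611294
Iteration 2:
  f(2.980000) = 1.880400
  f(2.611294) = -0.181143
  x_3 = 2.611294 - (-0.181143)×(2.611294 - 2.980000)/(-0.181143 - 1.880400)
       = 2.643691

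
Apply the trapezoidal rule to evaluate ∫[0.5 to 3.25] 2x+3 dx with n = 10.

f(x) = 2x+3
a = 0.5, b = 3.25, n = 10
h = (b - a)/n = 0.275000

Trapezoidal rule: (h/2)[f(x₀) + 2f(x₁) + 2f(x₂) + ... + f(xₙ)]

x_0 = 0.5000, f(x_0) = 4.000000, coefficient = 1
x_1 = 0.7750, f(x_1) = 4.550000, coefficient = 2
x_2 = 1.0500, f(x_2) = 5.100000, coefficient = 2
x_3 = 1.3250, f(x_3) = 5.650000, coefficient = 2
x_4 = 1.6000, f(x_4) = 6.200000, coefficient = 2
x_5 = 1.8750, f(x_5) = 6.750000, coefficient = 2
x_6 = 2.1500, f(x_6) = 7.300000, coefficient = 2
x_7 = 2.4250, f(x_7) = 7.850000, coefficient = 2
x_8 = 2.7000, f(x_8) = 8.400000, coefficient = 2
x_9 = 2.9750, f(x_9) = 8.950000, coefficient = 2
x_10 = 3.2500, f(x_10) = 9.500000, coefficient = 1

I ≈ (0.275000/2) × 135.000000 = 18.562500
Exact value: 18.562500
Error: 0.000000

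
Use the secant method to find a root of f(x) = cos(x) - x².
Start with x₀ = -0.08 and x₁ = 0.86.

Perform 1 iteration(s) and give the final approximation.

f(x) = cos(x) - x²
x₀ = -0.08, x₁ = 0.86

Secant formula: x_{n+1} = x_n - f(x_n)(x_n - x_{n-1})/(f(x_n) - f(x_{n-1}))

Iteration 1:
  f(-0.080000) = 0.990402
  f(0.860000) = -0.087163
  x_2 = 0.860000 - (-0.087163)×(0.860000 - (-0.080000))/(-0.087163 - 0.990402)
       = 0.783965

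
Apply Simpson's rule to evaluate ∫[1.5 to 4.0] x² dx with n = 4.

f(x) = x²
a = 1.5, b = 4.0, n = 4
h = (b - a)/n = 0.625000

Simpson's rule: (h/3)[f(x₀) + 4f(x₁) + 2f(x₂) + ... + f(xₙ)]

x_0 = 1.5000, f(x_0) = 2.250000, coefficient = 1
x_1 = 2.1250, f(x_1) = 4.515625, coefficient = 4
x_2 = 2.7500, f(x_2) = 7.562500, coefficient = 2
x_3 = 3.3750, f(x_3) = 11.390625, coefficient = 4
x_4 = 4.0000, f(x_4) = 16.000000, coefficient = 1

I ≈ (0.625000/3) × 97.000000 = 20.208333
Exact value: 20.208333
Error: 0.000000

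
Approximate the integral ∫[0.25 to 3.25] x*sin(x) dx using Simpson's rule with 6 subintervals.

f(x) = x*sin(x)
a = 0.25, b = 3.25, n = 6
h = (b - a)/n = 0.500000

Simpson's rule: (h/3)[f(x₀) + 4f(x₁) + 2f(x₂) + ... + f(xₙ)]

x_0 = 0.2500, f(x_0) = 0.061851, coefficient = 1
x_1 = 0.7500, f(x_1) = 0.511229, coefficient = 4
x_2 = 1.2500, f(x_2) = 1.186231, coefficient = 2
x_3 = 1.7500, f(x_3) = 1.721975, coefficient = 4
x_4 = 2.2500, f(x_4) = 1.750665, coefficient = 2
x_5 = 2.7500, f(x_5) = 1.049568, coefficient = 4
x_6 = 3.2500, f(x_6) = -0.351634, coefficient = 1

I ≈ (0.500000/3) × 18.715097 = 3.119183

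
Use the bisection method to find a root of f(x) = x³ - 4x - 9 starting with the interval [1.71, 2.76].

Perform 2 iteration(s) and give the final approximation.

f(x) = x³ - 4x - 9
Initial interval: [1.71, 2.76]

Iteration 1:
  c_1 = (1.710000 + 2.760000)/2 = 2.235000
  f(c_1) = f(2.235000) = -6.775672
  f(a) × f(c) ≥ 0, new interval: [2.235000, 2.760000]
Iteration 2:
  c_2 = (2.235000 + 2.760000)/2 = 2.497500
  f(c_2) = f(2.497500) = -3.411828
  f(a) × f(c) ≥ 0, new interval: [2.497500, 2.760000]

After 2 iteration(s), the approximation is c_2 = 2.497500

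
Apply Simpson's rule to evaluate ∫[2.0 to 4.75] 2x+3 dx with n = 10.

f(x) = 2x+3
a = 2.0, b = 4.75, n = 10
h = (b - a)/n = 0.275000

Simpson's rule: (h/3)[f(x₀) + 4f(x₁) + 2f(x₂) + ... + f(xₙ)]

x_0 = 2.0000, f(x_0) = 7.000000, coefficient = 1
x_1 = 2.2750, f(x_1) = 7.550000, coefficient = 4
x_2 = 2.5500, f(x_2) = 8.100000, coefficient = 2
x_3 = 2.8250, f(x_3) = 8.650000, coefficient = 4
x_4 = 3.1000, f(x_4) = 9.200000, coefficient = 2
x_5 = 3.3750, f(x_5) = 9.750000, coefficient = 4
x_6 = 3.6500, f(x_6) = 10.300000, coefficient = 2
x_7 = 3.9250, f(x_7) = 10.850000, coefficient = 4
x_8 = 4.2000, f(x_8) = 11.400000, coefficient = 2
x_9 = 4.4750, f(x_9) = 11.950000, coefficient = 4
x_10 = 4.7500, f(x_10) = 12.500000, coefficient = 1

I ≈ (0.275000/3) × 292.500000 = 26.812500
Exact value: 26.812500
Error: 0.000000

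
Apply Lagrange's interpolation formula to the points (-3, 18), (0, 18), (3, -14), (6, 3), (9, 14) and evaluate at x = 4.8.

Lagrange interpolation formula:
P(x) = Σ yᵢ × Lᵢ(x)
where Lᵢ(x) = Π_{j≠i} (x - xⱼ)/(xᵢ - xⱼ)

L_0(4.8) = (4.8 - 0)/(-3 - 0) × (4.8 - 3)/(-3 - 3) × (4.8 - 6)/(-3 - 6) × (4.8 - 9)/(-3 - 9) = 0.022400
L_1(4.8) = (4.8 - (-3))/(0 - (-3)) × (4.8 - 3)/(0 - 3) × (4.8 - 6)/(0 - 6) × (4.8 - 9)/(0 - 9) = -0.145600
L_2(4.8) = (4.8 - (-3))/(3 - (-3)) × (4.8 - 0)/(3 - 0) × (4.8 - 6)/(3 - 6) × (4.8 - 9)/(3 - 9) = 0.582400
L_3(4.8) = (4.8 - (-3))/(6 - (-3)) × (4.8 - 0)/(6 - 0) × (4.8 - 3)/(6 - 3) × (4.8 - 9)/(6 - 9) = 0.582400
L_4(4.8) = (4.8 - (-3))/(9 - (-3)) × (4.8 - 0)/(9 - 0) × (4.8 - 3)/(9 - 3) × (4.8 - 6)/(9 - 6) = -0.041600

P(4.8) = 18×L_0(4.8) + 18×L_1(4.8) + (-14)×L_2(4.8) + 3×L_3(4.8) + 14×L_4(4.8)
P(4.8) = -9.206400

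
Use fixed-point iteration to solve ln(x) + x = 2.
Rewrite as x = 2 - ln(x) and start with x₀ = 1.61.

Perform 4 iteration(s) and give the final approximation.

Equation: ln(x) + x = 2
Fixed-point form: x = 2 - ln(x)
x₀ = 1.61

x_1 = g(1.610000) = 1.523766
x_2 = g(1.523766) = 1.578815
x_3 = g(1.578815) = 1.543325
x_4 = g(1.543325) = 1.566061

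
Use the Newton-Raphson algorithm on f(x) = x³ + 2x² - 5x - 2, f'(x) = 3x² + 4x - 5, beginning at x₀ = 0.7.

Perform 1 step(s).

f(x) = x³ + 2x² - 5x - 2
f'(x) = 3x² + 4x - 5
x₀ = 0.7

Newton-Raphson formula: x_{n+1} = x_n - f(x_n)/f'(x_n)

Iteration 1:
  f(0.700000) = -4.177000
  f'(0.700000) = -0.730000
  x_1 = 0.700000 - (-4.177000)/(-0.730000) = -5.021918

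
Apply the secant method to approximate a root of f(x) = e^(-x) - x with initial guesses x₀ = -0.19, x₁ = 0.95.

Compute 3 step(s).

f(x) = e^(-x) - x
x₀ = -0.19, x₁ = 0.95

Secant formula: x_{n+1} = x_n - f(x_n)(x_n - x_{n-1})/(f(x_n) - f(x_{n-1}))

Iteration 1:
  f(-0.190000) = 1.399250
  f(0.950000) = -0.563259
  x_2 = 0.950000 - (-0.563259)×(0.950000 - (-0.190000))/(-0.563259 - 1.399250)
       = 0.622809
Iteration 2:
  f(0.950000) = -0.563259
  f(0.622809) = -0.086373
  x_3 = 0.622809 - (-0.086373)×(0.622809 - 0.950000)/(-0.086373 - (-0.563259))
       = 0.563548
Iteration 3:
  f(0.622809) = -0.086373
  f(0.563548) = 0.005638
  x_4 = 0.563548 - 0.005638×(0.563548 - 0.622809)/(0.005638 - (-0.086373))
       = 0.567179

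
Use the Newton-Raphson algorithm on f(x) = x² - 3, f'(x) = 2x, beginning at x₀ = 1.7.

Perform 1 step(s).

f(x) = x² - 3
f'(x) = 2x
x₀ = 1.7

Newton-Raphson formula: x_{n+1} = x_n - f(x_n)/f'(x_n)

Iteration 1:
  f(1.700000) = -0.110000
  f'(1.700000) = 3.400000
  x_1 = 1.700000 - (-0.110000)/3.400000 = 1.732353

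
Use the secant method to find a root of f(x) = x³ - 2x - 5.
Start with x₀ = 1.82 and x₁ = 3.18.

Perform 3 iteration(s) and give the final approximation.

f(x) = x³ - 2x - 5
x₀ = 1.82, x₁ = 3.18

Secant formula: x_{n+1} = x_n - f(x_n)(x_n - x_{n-1})/(f(x_n) - f(x_{n-1}))

Iteration 1:
  f(1.820000) = -2.611432
  f(3.180000) = 20.797432
  x_2 = 3.180000 - 20.797432×(3.180000 - 1.820000)/(20.797432 - (-2.611432))
       = 1.971718
Iteration 2:
  f(3.180000) = 20.797432
  f(1.971718) = -1.278043
  x_3 = 1.971718 - (-1.278043)×(1.971718 - 3.180000)/(-1.278043 - 20.797432)
       = 2.041671
Iteration 3:
  f(1.971718) = -1.278043
  f(2.041671) = -0.572803
  x_4 = 2.041671 - (-0.572803)×(2.041671 - 1.971718)/(-0.572803 - (-1.278043))
       = 2.098487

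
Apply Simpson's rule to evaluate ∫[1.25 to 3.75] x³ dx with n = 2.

f(x) = x³
a = 1.25, b = 3.75, n = 2
h = (b - a)/n = 1.250000

Simpson's rule: (h/3)[f(x₀) + 4f(x₁) + 2f(x₂) + ... + f(xₙ)]

x_0 = 1.2500, f(x_0) = 1.953125, coefficient = 1
x_1 = 2.5000, f(x_1) = 15.625000, coefficient = 4
x_2 = 3.7500, f(x_2) = 52.734375, coefficient = 1

I ≈ (1.250000/3) × 117.187500 = 48.828125
Exact value: 48.828125
Error: 0.000000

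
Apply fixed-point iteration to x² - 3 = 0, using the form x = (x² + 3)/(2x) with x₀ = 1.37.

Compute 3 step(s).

Equation: x² - 3 = 0
Fixed-point form: x = (x² + 3)/(2x)
x₀ = 1.37

x_1 = g(1.370000) = 1.779891
x_2 = g(1.779891) = 1.732694
x_3 = g(1.732694) = 1.732051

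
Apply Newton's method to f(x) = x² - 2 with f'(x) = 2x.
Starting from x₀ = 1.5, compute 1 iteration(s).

f(x) = x² - 2
f'(x) = 2x
x₀ = 1.5

Newton-Raphson formula: x_{n+1} = x_n - f(x_n)/f'(x_n)

Iteration 1:
  f(1.500000) = 0.250000
  f'(1.500000) = 3.000000
  x_1 = 1.500000 - 0.250000/3.000000 = 1.416667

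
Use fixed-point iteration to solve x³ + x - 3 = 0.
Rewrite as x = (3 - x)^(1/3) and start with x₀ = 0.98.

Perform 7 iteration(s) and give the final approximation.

Equation: x³ + x - 3 = 0
Fixed-point form: x = (3 - x)^(1/3)
x₀ = 0.98

x_1 = g(0.980000) = 1.264107
x_2 = g(1.264107) = 1.201824
x_3 = g(1.201824) = 1.216029
x_4 = g(1.216029) = 1.212819
x_5 = g(1.212819) = 1.213546
x_6 = g(1.213546) = 1.213381
x_7 = g(1.213381) = 1.213419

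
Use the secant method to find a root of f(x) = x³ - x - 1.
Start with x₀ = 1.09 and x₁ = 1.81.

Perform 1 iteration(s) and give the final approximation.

f(x) = x³ - x - 1
x₀ = 1.09, x₁ = 1.81

Secant formula: x_{n+1} = x_n - f(x_n)(x_n - x_{n-1})/(f(x_n) - f(x_{n-1}))

Iteration 1:
  f(1.090000) = -0.794971
  f(1.810000) = 3.119741
  x_2 = 1.810000 - 3.119741×(1.810000 - 1.090000)/(3.119741 - (-0.794971))
       = 1.236212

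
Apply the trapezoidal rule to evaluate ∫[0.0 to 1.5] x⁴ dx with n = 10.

f(x) = x⁴
a = 0.0, b = 1.5, n = 10
h = (b - a)/n = 0.150000

Trapezoidal rule: (h/2)[f(x₀) + 2f(x₁) + 2f(x₂) + ... + f(xₙ)]

x_0 = 0.0000, f(x_0) = 0.000000, coefficient = 1
x_1 = 0.1500, f(x_1) = 0.000506, coefficient = 2
x_2 = 0.3000, f(x_2) = 0.008100, coefficient = 2
x_3 = 0.4500, f(x_3) = 0.041006, coefficient = 2
x_4 = 0.6000, f(x_4) = 0.129600, coefficient = 2
x_5 = 0.7500, f(x_5) = 0.316406, coefficient = 2
x_6 = 0.9000, f(x_6) = 0.656100, coefficient = 2
x_7 = 1.0500, f(x_7) = 1.215506, coefficient = 2
x_8 = 1.2000, f(x_8) = 2.073600, coefficient = 2
x_9 = 1.3500, f(x_9) = 3.321506, coefficient = 2
x_10 = 1.5000, f(x_10) = 5.062500, coefficient = 1

I ≈ (0.150000/2) × 20.587162 = 1.544037
Exact value: 1.518750
Error: 0.025287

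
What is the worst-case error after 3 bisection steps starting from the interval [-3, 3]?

Bisection error bound: |error| ≤ (b-a)/2^n
|error| ≤ (3 - (-3))/2^3 = 6/2^3
|error| ≤ 0.7500000000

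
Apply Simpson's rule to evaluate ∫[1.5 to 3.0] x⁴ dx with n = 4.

f(x) = x⁴
a = 1.5, b = 3.0, n = 4
h = (b - a)/n = 0.375000

Simpson's rule: (h/3)[f(x₀) + 4f(x₁) + 2f(x₂) + ... + f(xₙ)]

x_0 = 1.5000, f(x_0) = 5.062500, coefficient = 1
x_1 = 1.8750, f(x_1) = 12.359619, coefficient = 4
x_2 = 2.2500, f(x_2) = 25.628906, coefficient = 2
x_3 = 2.6250, f(x_3) = 47.480713, coefficient = 4
x_4 = 3.0000, f(x_4) = 81.000000, coefficient = 1

I ≈ (0.375000/3) × 376.681641 = 47.085205
Exact value: 47.081250
Error: 0.003955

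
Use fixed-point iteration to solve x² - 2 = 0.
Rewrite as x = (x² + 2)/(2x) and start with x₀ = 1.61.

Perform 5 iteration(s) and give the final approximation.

Equation: x² - 2 = 0
Fixed-point form: x = (x² + 2)/(2x)
x₀ = 1.61

x_1 = g(1.610000) = 1.426118
x_2 = g(1.426118) = 1.414263
x_3 = g(1.414263) = 1.414214
x_4 = g(1.414214) = 1.414214
x_5 = g(1.414214) = 1.414214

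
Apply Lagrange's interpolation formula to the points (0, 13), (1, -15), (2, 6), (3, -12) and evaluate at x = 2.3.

Lagrange interpolation formula:
P(x) = Σ yᵢ × Lᵢ(x)
where Lᵢ(x) = Π_{j≠i} (x - xⱼ)/(xᵢ - xⱼ)

L_0(2.3) = (2.3 - 1)/(0 - 1) × (2.3 - 2)/(0 - 2) × (2.3 - 3)/(0 - 3) = 0.045500
L_1(2.3) = (2.3 - 0)/(1 - 0) × (2.3 - 2)/(1 - 2) × (2.3 - 3)/(1 - 3) = -0.241500
L_2(2.3) = (2.3 - 0)/(2 - 0) × (2.3 - 1)/(2 - 1) × (2.3 - 3)/(2 - 3) = 1.046500
L_3(2.3) = (2.3 - 0)/(3 - 0) × (2.3 - 1)/(3 - 1) × (2.3 - 2)/(3 - 2) = 0.149500

P(2.3) = 13×L_0(2.3) + (-15)×L_1(2.3) + 6×L_2(2.3) + (-12)×L_3(2.3)
P(2.3) = 8.699000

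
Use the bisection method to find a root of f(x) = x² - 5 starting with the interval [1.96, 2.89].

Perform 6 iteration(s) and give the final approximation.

f(x) = x² - 5
Initial interval: [1.96, 2.89]

Iteration 1:
  c_1 = (1.960000 + 2.890000)/2 = 2.425000
  f(c_1) = f(2.425000) = 0.880625
  f(a) × f(c) < 0, new interval: [1.960000, 2.425000]
Iteration 2:
  c_2 = (1.960000 + 2.425000)/2 = 2.192500
  f(c_2) = f(2.192500) = -0.192944
  f(a) × f(c) ≥ 0, new interval: [2.192500, 2.425000]
Iteration 3:
  c_3 = (2.192500 + 2.425000)/2 = 2.308750
  f(c_3) = f(2.308750) = 0.330327
  f(a) × f(c) < 0, new interval: [2.192500, 2.308750]
Iteration 4:
  c_4 = (2.192500 + 2.308750)/2 = 2.250625
  f(c_4) = f(2.250625) = 0.065313
  f(a) × f(c) < 0, new interval: [2.192500, 2.250625]
Iteration 5:
  c_5 = (2.192500 + 2.250625)/2 = 2.221563
  f(c_5) = f(2.221563) = -0.064660
  f(a) × f(c) ≥ 0, new interval: [2.221563, 2.250625]
Iteration 6:
  c_6 = (2.221563 + 2.250625)/2 = 2.236094
  f(c_6) = f(2.236094) = 0.000115
  f(a) × f(c) < 0, new interval: [2.221563, 2.236094]

After 6 iteration(s), the approximation is c_6 = 2.236094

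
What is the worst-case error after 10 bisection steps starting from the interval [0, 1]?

Bisection error bound: |error| ≤ (b-a)/2^n
|error| ≤ (1 - 0)/2^10 = 1/2^10
|error| ≤ 0.0009765625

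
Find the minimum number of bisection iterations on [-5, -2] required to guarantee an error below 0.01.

We need (b-a)/2^n ≤ 0.01
(-2 - (-5))/2^n ≤ 0.01
3/2^n ≤ 0.01
2^n ≥ 300
n ≥ log₂(300) = 8.23
n ≥ 9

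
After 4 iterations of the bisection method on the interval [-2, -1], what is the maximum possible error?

Bisection error bound: |error| ≤ (b-a)/2^n
|error| ≤ (-1 - (-2))/2^4 = 1/2^4
|error| ≤ 0.0625000000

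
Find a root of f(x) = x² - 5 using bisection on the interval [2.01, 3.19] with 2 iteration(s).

f(x) = x² - 5
Initial interval: [2.01, 3.19]

Iteration 1:
  c_1 = (2.010000 + 3.190000)/2 = 2.600000
  f(c_1) = f(2.600000) = 1.760000
  f(a) × f(c) < 0, new interval: [2.010000, 2.600000]
Iteration 2:
  c_2 = (2.010000 + 2.600000)/2 = 2.305000
  f(c_2) = f(2.305000) = 0.313025
  f(a) × f(c) < 0, new interval: [2.010000, 2.305000]

After 2 iteration(s), the approximation is c_2 = 2.305000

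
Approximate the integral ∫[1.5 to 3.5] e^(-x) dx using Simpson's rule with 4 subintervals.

f(x) = e^(-x)
a = 1.5, b = 3.5, n = 4
h = (b - a)/n = 0.500000

Simpson's rule: (h/3)[f(x₀) + 4f(x₁) + 2f(x₂) + ... + f(xₙ)]

x_0 = 1.5000, f(x_0) = 0.223130, coefficient = 1
x_1 = 2.0000, f(x_1) = 0.135335, coefficient = 4
x_2 = 2.5000, f(x_2) = 0.082085, coefficient = 2
x_3 = 3.0000, f(x_3) = 0.049787, coefficient = 4
x_4 = 3.5000, f(x_4) = 0.030197, coefficient = 1

I ≈ (0.500000/3) × 1.157987 = 0.192998
Exact value: 0.192933
Error: 0.000065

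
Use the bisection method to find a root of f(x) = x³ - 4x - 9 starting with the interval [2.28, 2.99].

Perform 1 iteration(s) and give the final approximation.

f(x) = x³ - 4x - 9
Initial interval: [2.28, 2.99]

Iteration 1:
  c_1 = (2.280000 + 2.990000)/2 = 2.635000
  f(c_1) = f(2.635000) = -1.244602
  f(a) × f(c) ≥ 0, new interval: [2.635000, 2.990000]

After 1 iteration(s), the approximation is c_1 = 2.635000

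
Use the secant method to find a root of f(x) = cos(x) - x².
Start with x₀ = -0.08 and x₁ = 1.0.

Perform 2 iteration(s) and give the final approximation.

f(x) = cos(x) - x²
x₀ = -0.08, x₁ = 1.0

Secant formula: x_{n+1} = x_n - f(x_n)(x_n - x_{n-1})/(f(x_n) - f(x_{n-1}))

Iteration 1:
  f(-0.080000) = 0.990402
  f(1.000000) = -0.459698
  x_2 = 1.000000 - (-0.459698)×(1.000000 - (-0.080000))/(-0.459698 - 0.990402)
       = 0.657628
Iteration 2:
  f(1.000000) = -0.459698
  f(0.657628) = 0.358970
  x_3 = 0.657628 - 0.358970×(0.657628 - 1.000000)/(0.358970 - (-0.459698))
       = 0.807751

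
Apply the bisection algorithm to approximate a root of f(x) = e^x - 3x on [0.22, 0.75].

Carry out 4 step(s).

f(x) = e^x - 3x
Initial interval: [0.22, 0.75]

Iteration 1:
  c_1 = (0.220000 + 0.750000)/2 = 0.485000
  f(c_1) = f(0.485000) = 0.169175
  f(a) × f(c) ≥ 0, new interval: [0.485000, 0.750000]
Iteration 2:
  c_2 = (0.485000 + 0.750000)/2 = 0.617500
  f(c_2) = f(0.617500) = 0.001787
  f(a) × f(c) ≥ 0, new interval: [0.617500, 0.750000]
Iteration 3:
  c_3 = (0.617500 + 0.750000)/2 = 0.683750
  f(c_3) = f(0.683750) = -0.069956
  f(a) × f(c) < 0, new interval: [0.617500, 0.683750]
Iteration 4:
  c_4 = (0.617500 + 0.683750)/2 = 0.650625
  f(c_4) = f(0.650625) = -0.035137
  f(a) × f(c) < 0, new interval: [0.617500, 0.650625]

After 4 iteration(s), the approximation is c_4 = 0.650625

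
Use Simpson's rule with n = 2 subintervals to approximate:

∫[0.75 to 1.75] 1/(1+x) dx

f(x) = 1/(1+x)
a = 0.75, b = 1.75, n = 2
h = (b - a)/n = 0.500000

Simpson's rule: (h/3)[f(x₀) + 4f(x₁) + 2f(x₂) + ... + f(xₙ)]

x_0 = 0.7500, f(x_0) = 0.571429, coefficient = 1
x_1 = 1.2500, f(x_1) = 0.444444, coefficient = 4
x_2 = 1.7500, f(x_2) = 0.363636, coefficient = 1

I ≈ (0.500000/3) × 2.712843 = 0.452140
Exact value: 0.451985
Error: 0.000155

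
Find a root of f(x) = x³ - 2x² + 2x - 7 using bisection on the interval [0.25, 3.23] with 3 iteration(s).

f(x) = x³ - 2x² + 2x - 7
Initial interval: [0.25, 3.23]

Iteration 1:
  c_1 = (0.250000 + 3.230000)/2 = 1.740000
  f(c_1) = f(1.740000) = -4.307176
  f(a) × f(c) ≥ 0, new interval: [1.740000, 3.230000]
Iteration 2:
  c_2 = (1.740000 + 3.230000)/2 = 2.485000
  f(c_2) = f(2.485000) = 0.964984
  f(a) × f(c) < 0, new interval: [1.740000, 2.485000]
Iteration 3:
  c_3 = (1.740000 + 2.485000)/2 = 2.112500
  f(c_3) = f(2.112500) = -2.272951
  f(a) × f(c) ≥ 0, new interval: [2.112500, 2.485000]

After 3 iteration(s), the approximation is c_3 = 2.112500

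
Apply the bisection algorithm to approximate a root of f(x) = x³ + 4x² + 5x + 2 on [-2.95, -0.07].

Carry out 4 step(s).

f(x) = x³ + 4x² + 5x + 2
Initial interval: [-2.95, -0.07]

Iteration 1:
  c_1 = (-2.950000 + (-0.070000))/2 = -1.510000
  f(c_1) = f(-1.510000) = 0.127449
  f(a) × f(c) < 0, new interval: [-2.950000, -1.510000]
Iteration 2:
  c_2 = (-2.950000 + (-1.510000))/2 = -2.230000
  f(c_2) = f(-2.230000) = -0.347967
  f(a) × f(c) ≥ 0, new interval: [-2.230000, -1.510000]
Iteration 3:
  c_3 = (-2.230000 + (-1.510000))/2 = -1.870000
  f(c_3) = f(-1.870000) = 0.098397
  f(a) × f(c) < 0, new interval: [-2.230000, -1.870000]
Iteration 4:
  c_4 = (-2.230000 + (-1.870000))/2 = -2.050000
  f(c_4) = f(-2.050000) = -0.055125
  f(a) × f(c) ≥ 0, new interval: [-2.050000, -1.870000]

After 4 iteration(s), the approximation is c_4 = -2.050000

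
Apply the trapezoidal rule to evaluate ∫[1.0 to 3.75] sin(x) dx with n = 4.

f(x) = sin(x)
a = 1.0, b = 3.75, n = 4
h = (b - a)/n = 0.687500

Trapezoidal rule: (h/2)[f(x₀) + 2f(x₁) + 2f(x₂) + ... + f(xₙ)]

x_0 = 1.0000, f(x_0) = 0.841471, coefficient = 1
x_1 = 1.6875, f(x_1) = 0.993198, coefficient = 2
x_2 = 2.3750, f(x_2) = 0.693685, coefficient = 2
x_3 = 3.0625, f(x_3) = 0.079010, coefficient = 2
x_4 = 3.7500, f(x_4) = -0.571561, coefficient = 1

I ≈ (0.687500/2) × 3.801696 = 1.306833
Exact value: 1.360862
Error: 0.054029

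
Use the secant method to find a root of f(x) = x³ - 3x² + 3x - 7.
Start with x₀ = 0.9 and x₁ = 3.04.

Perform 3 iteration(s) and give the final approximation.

f(x) = x³ - 3x² + 3x - 7
x₀ = 0.9, x₁ = 3.04

Secant formula: x_{n+1} = x_n - f(x_n)(x_n - x_{n-1})/(f(x_n) - f(x_{n-1}))

Iteration 1:
  f(0.900000) = -6.001000
  f(3.040000) = 2.489664
  x_2 = 3.040000 - 2.489664×(3.040000 - 0.900000)/(2.489664 - (-6.001000))
       = 2.412501
Iteration 2:
  f(3.040000) = 2.489664
  f(2.412501) = -3.181834
  x_3 = 2.412501 - (-3.181834)×(2.412501 - 3.040000)/(-3.181834 - 2.489664)
       = 2.764542
Iteration 3:
  f(2.412501) = -3.181834
  f(2.764542) = -0.505909
  x_4 = 2.764542 - (-0.505909)×(2.764542 - 2.412501)/(-0.505909 - (-3.181834))
       = 2.831098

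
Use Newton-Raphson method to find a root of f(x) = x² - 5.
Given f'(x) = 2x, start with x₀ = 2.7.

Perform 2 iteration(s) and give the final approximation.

f(x) = x² - 5
f'(x) = 2x
x₀ = 2.7

Newton-Raphson formula: x_{n+1} = x_n - f(x_n)/f'(x_n)

Iteration 1:
  f(2.700000) = 2.290000
  f'(2.700000) = 5.400000
  x_1 = 2.700000 - 2.290000/5.400000 = 2.275926
Iteration 2:
  f(2.275926) = 0.179839
  f'(2.275926) = 4.551852
  x_2 = 2.275926 - 0.179839/4.551852 = 2.236417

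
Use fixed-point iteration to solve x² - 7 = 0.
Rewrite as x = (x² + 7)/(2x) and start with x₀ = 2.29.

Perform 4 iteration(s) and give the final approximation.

Equation: x² - 7 = 0
Fixed-point form: x = (x² + 7)/(2x)
x₀ = 2.29

x_1 = g(2.290000) = 2.673384
x_2 = g(2.673384) = 2.645894
x_3 = g(2.645894) = 2.645751
x_4 = g(2.645751) = 2.645751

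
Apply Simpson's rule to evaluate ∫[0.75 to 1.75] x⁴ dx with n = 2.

f(x) = x⁴
a = 0.75, b = 1.75, n = 2
h = (b - a)/n = 0.500000

Simpson's rule: (h/3)[f(x₀) + 4f(x₁) + 2f(x₂) + ... + f(xₙ)]

x_0 = 0.7500, f(x_0) = 0.316406, coefficient = 1
x_1 = 1.2500, f(x_1) = 2.441406, coefficient = 4
x_2 = 1.7500, f(x_2) = 9.378906, coefficient = 1

I ≈ (0.500000/3) × 19.460938 = 3.243490
Exact value: 3.235156
Error: 0.008333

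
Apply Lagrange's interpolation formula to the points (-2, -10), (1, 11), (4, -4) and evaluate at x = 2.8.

Lagrange interpolation formula:
P(x) = Σ yᵢ × Lᵢ(x)
where Lᵢ(x) = Π_{j≠i} (x - xⱼ)/(xᵢ - xⱼ)

L_0(2.8) = (2.8 - 1)/(-2 - 1) × (2.8 - 4)/(-2 - 4) = -0.120000
L_1(2.8) = (2.8 - (-2))/(1 - (-2)) × (2.8 - 4)/(1 - 4) = 0.640000
L_2(2.8) = (2.8 - (-2))/(4 - (-2)) × (2.8 - 1)/(4 - 1) = 0.480000

P(2.8) = (-10)×L_0(2.8) + 11×L_1(2.8) + (-4)×L_2(2.8)
P(2.8) = 6.320000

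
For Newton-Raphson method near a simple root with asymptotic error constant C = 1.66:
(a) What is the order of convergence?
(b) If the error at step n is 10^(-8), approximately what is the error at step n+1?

(a) Newton-Raphson has quadratic (order 2) convergence near simple roots.
    This means |e_{n+1}| ≈ C|e_n|².

(b) With |e_n| = 10^(-8) and C = 1.66:
    |e_{n+1}| ≈ 1.66 × (10^(-8))² = 1.66 × 10^(-16)

(a) 2 (quadratic); (b) |e_{n+1}| ≈ 1.660e-16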